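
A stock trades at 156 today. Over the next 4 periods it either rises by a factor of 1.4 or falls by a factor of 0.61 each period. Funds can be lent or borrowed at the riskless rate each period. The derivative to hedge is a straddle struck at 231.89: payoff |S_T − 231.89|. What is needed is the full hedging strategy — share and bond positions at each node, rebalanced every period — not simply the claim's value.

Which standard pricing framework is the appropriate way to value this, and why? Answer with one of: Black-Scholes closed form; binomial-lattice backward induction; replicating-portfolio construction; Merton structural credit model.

Key observation: the task asks for the hedge itself — share and bond holdings at every node of the 4-period tree on spot 156 with factors 1.4/0.61 — which is exactly what the replicating-portfolio construction produces.

framework: replicating-portfolio construction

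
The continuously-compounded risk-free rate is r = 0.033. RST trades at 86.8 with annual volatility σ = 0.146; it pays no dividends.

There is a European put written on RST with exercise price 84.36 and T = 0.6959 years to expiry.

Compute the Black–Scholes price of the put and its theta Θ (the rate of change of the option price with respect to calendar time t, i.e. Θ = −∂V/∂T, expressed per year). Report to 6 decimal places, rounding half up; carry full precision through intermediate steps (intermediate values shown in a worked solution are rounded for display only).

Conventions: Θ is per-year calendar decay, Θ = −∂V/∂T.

price = 2.292674
Θ = -1.719819

σ√T = 0.146·√0.6959 = 0.121794
d₁ = (ln(S/K) + (r+σ²/2)T) / (σ√T) = (ln(86.8/84.36) + (0.033+0.146²/2)·0.6959) / 0.121794 = (0.028513 + 0.030382) / 0.121794 = 0.483561
d₂ = d₁ − σ√T = 0.483561 − 0.121794 = 0.361767
e^{−rT} = 0.977297
N(−d₁) = 0.314349,  N(−d₂) = 0.358763
Put price V = K·e^{−rT}·N(−d₂) − S·N(−d₁) = 29.578147 − 27.285473 = 2.292674
φ(d₁) = (1/√(2π))·e^{−d₁²/2} = 0.354923
Θ = −S·φ(d₁)·σ/(2√T) + r·K·e^{−rT}·N(−d₂) = −2.695898 + 0.976079 = -1.719819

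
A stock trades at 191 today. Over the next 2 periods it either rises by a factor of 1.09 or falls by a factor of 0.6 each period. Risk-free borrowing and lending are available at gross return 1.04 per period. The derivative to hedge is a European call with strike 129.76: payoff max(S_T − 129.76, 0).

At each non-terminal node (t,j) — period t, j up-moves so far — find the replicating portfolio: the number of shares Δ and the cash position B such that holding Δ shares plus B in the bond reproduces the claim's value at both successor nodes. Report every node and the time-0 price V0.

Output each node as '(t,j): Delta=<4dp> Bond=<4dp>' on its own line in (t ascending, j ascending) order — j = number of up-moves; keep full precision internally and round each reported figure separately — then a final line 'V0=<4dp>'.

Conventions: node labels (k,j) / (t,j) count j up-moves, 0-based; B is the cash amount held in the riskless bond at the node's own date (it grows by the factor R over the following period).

The replicating-portfolio and risk-neutral prices coincide; use p* = (1.04−0.6)/(1.09−0.6) = 0.8980 for the latter.
At maturity the claim pays: V(2,0)=0.0000, V(2,1)=0.0000, V(2,2)=97.1671
Node (1,0) S=114.6000: V=(p*·0.0000+(1−p*)·0.0000)/1.04=0.0000; Δ=(0.0000−0.0000)/(124.9140−68.7600)=0.0000; B=V−Δ·S=0.0000
Node (1,1) S=208.1900: V=(p*·97.1671+(1−p*)·0.0000)/1.04=83.8962; Δ=(97.1671−0.0000)/(226.9271−124.9140)=0.9525; B=V−Δ·S=-114.4040
Node (0,0) S=191.0000: V=(p*·83.8962+(1−p*)·0.0000)/1.04=72.4379; Δ=(83.8962−0.0000)/(208.1900−114.6000)=0.8964; B=V−Δ·S=-98.7789
As a check, the time-0 holding Δ(0,0)·S0 + B(0,0) comes to 72.4379 — exactly V0.

(0,0): Delta=0.8964 Bond=-98.7789
(1,0): Delta=0.0000 Bond=0.0000
(1,1): Delta=0.9525 Bond=-114.4040
V0=72.4379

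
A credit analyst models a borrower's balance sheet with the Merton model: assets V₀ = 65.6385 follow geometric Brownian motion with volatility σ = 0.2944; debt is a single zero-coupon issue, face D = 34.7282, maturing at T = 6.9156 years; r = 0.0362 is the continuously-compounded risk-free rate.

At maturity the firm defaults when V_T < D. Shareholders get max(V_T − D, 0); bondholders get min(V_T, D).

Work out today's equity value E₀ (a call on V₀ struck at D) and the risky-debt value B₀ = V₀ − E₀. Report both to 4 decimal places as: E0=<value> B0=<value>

E0=40.5459 B0=25.0926

Work the structural quantities from V₀ = 65.6385 against face 34.7282:
d₁ = [ln(V₀/D) + (r + σ²/2)T] / (σ√T)
   = [ln(65.6385/34.7282) + (0.0362 + 0.5·0.2944²)·6.9156] / (0.2944·√6.9156)
   = [0.636610 + 0.550037] / 0.774199 = 1.532742
d₂ = d₁ − σ√T = 1.532742 − 0.774199 = 0.758542
N(d₁) = 0.937330,  N(d₂) = 0.775937,  e^(−rT) = 0.778532
E₀ = V₀·N(d₁) − D·e^(−rT)·N(d₂)
   = 65.6385·0.937330 − 34.7282·0.778532·0.775937 = 40.545925
B₀ = V₀ − E₀ = 65.6385 − 40.545925 = 25.092575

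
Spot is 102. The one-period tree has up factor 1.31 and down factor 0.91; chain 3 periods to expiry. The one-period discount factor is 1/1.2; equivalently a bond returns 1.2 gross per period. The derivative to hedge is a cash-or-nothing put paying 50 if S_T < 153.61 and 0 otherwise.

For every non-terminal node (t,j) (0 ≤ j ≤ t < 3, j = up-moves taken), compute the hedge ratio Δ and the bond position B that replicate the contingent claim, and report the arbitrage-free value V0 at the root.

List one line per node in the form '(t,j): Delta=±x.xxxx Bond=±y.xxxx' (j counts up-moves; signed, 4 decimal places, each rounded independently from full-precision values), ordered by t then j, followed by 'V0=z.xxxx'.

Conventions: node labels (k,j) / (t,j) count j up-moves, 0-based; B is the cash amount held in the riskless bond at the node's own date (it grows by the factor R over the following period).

(0,0): Delta=-0.3394 Bond=39.9749
(1,0): Delta=-0.8136 Bond=91.9922
(1,1): Delta=-0.2144 Bond=31.2717
(2,0): Delta=0.0000 Bond=41.6667
(2,1): Delta=-1.0280 Bond=136.4583
(2,2): Delta=0.0000 Bond=0.0000
V0=5.3611

The replicating-portfolio and risk-neutral prices coincide; use p* = (1.2−0.91)/(1.31−0.91) = 0.7250 for the latter.
Expiry values: V(3,0)=50.0000, V(3,1)=50.0000, V(3,2)=0.0000, V(3,3)=0.0000
(2,0): S=84.4662. Δ = (V_up−V_dn)/(S_up−S_dn) = (50.0000−50.0000)/(110.6507−76.8642) = 0.0000. V = [p*·50.0000 + (1−p*)·50.0000]/1.2 = 41.6667. B = V − Δ·S = 41.6667.
(2,1): S=121.5942. Δ = (V_up−V_dn)/(S_up−S_dn) = (0.0000−50.0000)/(159.2884−110.6507) = -1.0280. V = [p*·0.0000 + (1−p*)·50.0000]/1.2 = 11.4583. B = V − Δ·S = 136.4583.
(2,2): S=175.0422. Δ = (V_up−V_dn)/(S_up−S_dn) = (0.0000−0.0000)/(229.3053−159.2884) = 0.0000. V = [p*·0.0000 + (1−p*)·0.0000]/1.2 = 0.0000. B = V − Δ·S = 0.0000.
(1,0): S=92.8200. Δ = (V_up−V_dn)/(S_up−S_dn) = (11.4583−41.6667)/(121.5942−84.4662) = -0.8136. V = [p*·11.4583 + (1−p*)·41.6667]/1.2 = 16.4714. B = V − Δ·S = 91.9922.
(1,1): S=133.6200. Δ = (V_up−V_dn)/(S_up−S_dn) = (0.0000−11.4583)/(175.0422−121.5942) = -0.2144. V = [p*·0.0000 + (1−p*)·11.4583]/1.2 = 2.6259. B = V − Δ·S = 31.2717.
(0,0): S=102.0000. Δ = (V_up−V_dn)/(S_up−S_dn) = (2.6259−16.4714)/(133.6200−92.8200) = -0.3394. V = [p*·2.6259 + (1−p*)·16.4714]/1.2 = 5.3611. B = V − Δ·S = 39.9749.
Verification: the root portfolio costs Δ(0,0)·S0 + B(0,0) = 5.3611, matching V0.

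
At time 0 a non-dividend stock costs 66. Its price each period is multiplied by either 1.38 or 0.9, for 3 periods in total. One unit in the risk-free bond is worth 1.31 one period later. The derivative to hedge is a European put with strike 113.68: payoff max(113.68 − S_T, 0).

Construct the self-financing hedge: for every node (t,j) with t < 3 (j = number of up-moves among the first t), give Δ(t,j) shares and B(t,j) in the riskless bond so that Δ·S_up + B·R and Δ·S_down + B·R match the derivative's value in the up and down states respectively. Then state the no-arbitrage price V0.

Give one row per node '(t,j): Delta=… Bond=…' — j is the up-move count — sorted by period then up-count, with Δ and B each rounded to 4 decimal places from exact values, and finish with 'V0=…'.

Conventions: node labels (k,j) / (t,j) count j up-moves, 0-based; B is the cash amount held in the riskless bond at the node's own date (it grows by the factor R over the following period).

(0,0): Delta=-0.1978 Bond=14.1946
(1,0): Delta=-1.0000 Bond=66.2432
(1,1): Delta=-0.1085 Bond=10.4599
(2,0): Delta=-1.0000 Bond=86.7786
(2,1): Delta=-1.0000 Bond=86.7786
(2,2): Delta=-0.0093 Bond=1.2260
V0=1.1371

Under the risk-neutral measure, an up-move has probability p* = (R−d)/(u−d) = 0.8542 and values discount at R = 1.31.
Expiry values: V(3,0)=65.5660, V(3,1)=39.9052, V(3,2)=0.5586, V(3,3)=0.0000
Node (2,0) S=53.4600: V=(p*·39.9052+(1−p*)·65.5660)/1.31=33.3186; Δ=(39.9052−65.5660)/(73.7748−48.1140)=-1.0000; B=V−Δ·S=86.7786
Node (2,1) S=81.9720: V=(p*·0.5586+(1−p*)·39.9052)/1.31=4.8066; Δ=(0.5586−39.9052)/(113.1214−73.7748)=-1.0000; B=V−Δ·S=86.7786
Node (2,2) S=125.6904: V=(p*·0.0000+(1−p*)·0.5586)/1.31=0.0622; Δ=(0.0000−0.5586)/(173.4528−113.1214)=-0.0093; B=V−Δ·S=1.2260
Node (1,0) S=59.4000: V=(p*·4.8066+(1−p*)·33.3186)/1.31=6.8432; Δ=(4.8066−33.3186)/(81.9720−53.4600)=-1.0000; B=V−Δ·S=66.2432
Node (1,1) S=91.0800: V=(p*·0.0622+(1−p*)·4.8066)/1.31=0.5756; Δ=(0.0622−4.8066)/(125.6904−81.9720)=-0.1085; B=V−Δ·S=10.4599
Node (0,0) S=66.0000: V=(p*·0.5756+(1−p*)·6.8432)/1.31=1.1371; Δ=(0.5756−6.8432)/(91.0800−59.4000)=-0.1978; B=V−Δ·S=14.1946
Verification: the root portfolio costs Δ(0,0)·S0 + B(0,0) = 1.1371, matching V0.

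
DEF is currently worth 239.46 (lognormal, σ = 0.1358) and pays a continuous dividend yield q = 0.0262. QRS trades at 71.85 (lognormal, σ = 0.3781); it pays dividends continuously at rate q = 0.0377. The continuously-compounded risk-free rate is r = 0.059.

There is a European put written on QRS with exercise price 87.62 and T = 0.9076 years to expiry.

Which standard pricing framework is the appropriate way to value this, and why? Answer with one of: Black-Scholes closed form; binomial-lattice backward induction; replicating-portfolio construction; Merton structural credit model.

Key observation: the instrument is a plain European put (strike 87.62) on a lognormal asset; the exact continuous-time formula applies directly.

framework: Black-Scholes closed form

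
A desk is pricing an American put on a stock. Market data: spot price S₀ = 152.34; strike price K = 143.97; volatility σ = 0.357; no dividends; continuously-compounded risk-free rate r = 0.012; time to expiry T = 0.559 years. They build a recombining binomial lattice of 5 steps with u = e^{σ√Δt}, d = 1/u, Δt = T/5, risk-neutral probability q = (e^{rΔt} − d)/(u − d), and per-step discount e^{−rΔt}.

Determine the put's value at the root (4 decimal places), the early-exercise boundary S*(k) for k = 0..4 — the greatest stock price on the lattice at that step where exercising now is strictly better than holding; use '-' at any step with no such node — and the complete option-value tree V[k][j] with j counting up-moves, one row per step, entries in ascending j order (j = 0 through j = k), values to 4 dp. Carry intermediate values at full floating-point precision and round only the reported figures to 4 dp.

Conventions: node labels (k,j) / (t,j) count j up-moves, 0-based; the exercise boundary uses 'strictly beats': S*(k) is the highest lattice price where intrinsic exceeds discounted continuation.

price = 11.9869
boundary = - - - 106.4856 119.9864
tree:
11.9869
18.1467 5.2345
26.6254 8.8569 1.2583
37.4844 14.7371 2.4037 0.0000
49.4661 23.9836 4.5917 0.0000 0.0000
60.0996 37.4844 8.7712 0.0000 0.0000 0.0000

Δt=0.11180, u=1.12678, d=0.88748, q=0.47580, disc=e^(-rΔt)=0.99866
k=5 terminal: V=max(K-S,0) → 60.0996 37.4844 8.7712 0.0000 0.0000 0.0000
k=4: j=0 S=94.5039 intr=49.4661 cont=49.2730 V=49.4661[EX]; j=1 S=119.9864 intr=23.9836 cont=23.7906 V=23.9836[EX]; j=2 S=152.3400 intr=0.0000 cont=4.5917 V=4.5917[hold]; j=3 S=193.4176 intr=0.0000 cont=0.0000 V=0.0000[hold]; j=4 S=245.5715 intr=0.0000 cont=0.0000 V=0.0000[hold]  S*(4)=119.9864
k=3: j=0 S=106.4856 intr=37.4844 cont=37.2914 V=37.4844[EX]; j=1 S=135.1988 intr=8.7712 cont=14.7371 V=14.7371[hold]; j=2 S=171.6544 intr=0.0000 cont=2.4037 V=2.4037[hold]; j=3 S=217.9400 intr=0.0000 cont=0.0000 V=0.0000[hold]  S*(3)=106.4856
k=2: j=0 S=119.9864 intr=23.9836 cont=26.6254 V=26.6254[hold]; j=1 S=152.3400 intr=0.0000 cont=8.8569 V=8.8569[hold]; j=2 S=193.4176 intr=0.0000 cont=1.2583 V=1.2583[hold]  S*(2)=-
k=1: j=0 S=135.1988 intr=8.7712 cont=18.1467 V=18.1467[hold]; j=1 S=171.6544 intr=0.0000 cont=5.2345 V=5.2345[hold]  S*(1)=-
k=0: j=0 S=152.3400 intr=0.0000 cont=11.9869 V=11.9869[hold]  S*(0)=-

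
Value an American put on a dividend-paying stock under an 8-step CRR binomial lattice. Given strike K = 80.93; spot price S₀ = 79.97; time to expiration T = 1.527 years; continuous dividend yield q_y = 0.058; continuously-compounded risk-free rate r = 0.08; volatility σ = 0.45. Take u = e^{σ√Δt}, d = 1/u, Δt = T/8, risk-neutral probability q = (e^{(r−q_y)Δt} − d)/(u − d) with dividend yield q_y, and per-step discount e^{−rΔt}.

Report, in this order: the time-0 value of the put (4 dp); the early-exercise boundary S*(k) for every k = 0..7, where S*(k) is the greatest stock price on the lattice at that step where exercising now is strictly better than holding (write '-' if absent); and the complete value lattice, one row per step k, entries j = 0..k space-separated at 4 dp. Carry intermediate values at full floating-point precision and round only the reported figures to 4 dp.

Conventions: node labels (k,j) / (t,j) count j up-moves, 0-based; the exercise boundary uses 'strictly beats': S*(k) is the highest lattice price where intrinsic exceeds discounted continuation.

params: Δt=0.19087 u=1.21726 d=0.82152 q=0.46164 e^(-rΔt)=0.98485
t_8 payoffs: 64.3394 56.3473 44.5054 26.9589 0.9600 0.0000 0.0000 0.0000 0.0000
t_7: node(7,0) S=20.1951 payoff=60.7349 vs cont=59.7308 → 60.7349 [stop]  node(7,1) S=29.9235 payoff=51.0065 vs cont=50.1096 → 51.0065 [stop]  node(7,2) S=44.3382 payoff=36.5918 vs cont=35.8535 → 36.5918 [stop]  node(7,3) S=65.6968 payoff=15.2332 vs cont=14.7301 → 15.2332 [stop]  node(7,4) S=97.3442 payoff=0.0000 vs cont=0.5090 → 0.5090 [wait]  node(7,5) S=144.2368 payoff=0.0000 vs cont=0.0000 → 0.0000 [wait]  node(7,6) S=213.7185 payoff=0.0000 vs cont=0.0000 → 0.0000 [wait]  node(7,7) S=316.6708 payoff=0.0000 vs cont=0.0000 → 0.0000 [wait]  ⇒ S*(7)=65.6968
t_6: node(6,0) S=24.5827 payoff=56.3473 vs cont=55.3916 → 56.3473 [stop]  node(6,1) S=36.4246 payoff=44.5054 vs cont=43.6800 → 44.5054 [stop]  node(6,2) S=53.9711 payoff=26.9589 vs cont=26.3267 → 26.9589 [stop]  node(6,3) S=79.9700 payoff=0.9600 vs cont=8.3081 → 8.3081 [wait]  node(6,4) S=118.4931 payoff=0.0000 vs cont=0.2699 → 0.2699 [wait]  node(6,5) S=175.5735 payoff=0.0000 vs cont=0.0000 → 0.0000 [wait]  node(6,6) S=260.1507 payoff=0.0000 vs cont=0.0000 → 0.0000 [wait]  ⇒ S*(6)=53.9711
t_5: node(5,0) S=29.9235 payoff=51.0065 vs cont=50.1096 → 51.0065 [stop]  node(5,1) S=44.3382 payoff=36.5918 vs cont=35.8535 → 36.5918 [stop]  node(5,2) S=65.6968 payoff=15.2332 vs cont=18.0709 → 18.0709 [wait]  node(5,3) S=97.3442 payoff=0.0000 vs cont=4.5276 → 4.5276 [wait]  node(5,4) S=144.2368 payoff=0.0000 vs cont=0.1431 → 0.1431 [wait]  node(5,5) S=213.7185 payoff=0.0000 vs cont=0.0000 → 0.0000 [wait]  ⇒ S*(5)=44.3382
t_4: node(4,0) S=36.4246 payoff=44.5054 vs cont=43.6800 → 44.5054 [stop]  node(4,1) S=53.9711 payoff=26.9589 vs cont=27.6168 → 27.6168 [wait]  node(4,2) S=79.9700 payoff=0.9600 vs cont=11.6397 → 11.6397 [wait]  node(4,3) S=118.4931 payoff=0.0000 vs cont=2.4656 → 2.4656 [wait]  node(4,4) S=175.5735 payoff=0.0000 vs cont=0.0759 → 0.0759 [wait]  ⇒ S*(4)=36.4246
t_3: node(3,0) S=44.3382 payoff=36.5918 vs cont=36.1526 → 36.5918 [stop]  node(3,1) S=65.6968 payoff=15.2332 vs cont=19.9344 → 19.9344 [wait]  node(3,2) S=97.3442 payoff=0.0000 vs cont=7.2923 → 7.2923 [wait]  node(3,3) S=144.2368 payoff=0.0000 vs cont=1.3418 → 1.3418 [wait]  ⇒ S*(3)=44.3382
t_2: node(2,0) S=53.9711 payoff=26.9589 vs cont=28.4641 → 28.4641 [wait]  node(2,1) S=79.9700 payoff=0.9600 vs cont=13.8847 → 13.8847 [wait]  node(2,2) S=118.4931 payoff=0.0000 vs cont=4.4764 → 4.4764 [wait]  ⇒ S*(2)=-
t_1: node(1,0) S=65.6968 payoff=15.2332 vs cont=21.4043 → 21.4043 [wait]  node(1,1) S=97.3442 payoff=0.0000 vs cont=9.3968 → 9.3968 [wait]  ⇒ S*(1)=-
t_0: node(0,0) S=79.9700 payoff=0.9600 vs cont=15.6208 → 15.6208 [wait]  ⇒ S*(0)=-

price = 15.6208
boundary = - - - 44.3382 36.4246 44.3382 53.9711 65.6968
tree:
15.6208
21.4043 9.3968
28.4641 13.8847 4.4764
36.5918 19.9344 7.2923 1.3418
44.5054 27.6168 11.6397 2.4656 0.0759
51.0065 36.5918 18.0709 4.5276 0.1431 0.0000
56.3473 44.5054 26.9589 8.3081 0.2699 0.0000 0.0000
60.7349 51.0065 36.5918 15.2332 0.5090 0.0000 0.0000 0.0000
64.3394 56.3473 44.5054 26.9589 0.9600 0.0000 0.0000 0.0000 0.0000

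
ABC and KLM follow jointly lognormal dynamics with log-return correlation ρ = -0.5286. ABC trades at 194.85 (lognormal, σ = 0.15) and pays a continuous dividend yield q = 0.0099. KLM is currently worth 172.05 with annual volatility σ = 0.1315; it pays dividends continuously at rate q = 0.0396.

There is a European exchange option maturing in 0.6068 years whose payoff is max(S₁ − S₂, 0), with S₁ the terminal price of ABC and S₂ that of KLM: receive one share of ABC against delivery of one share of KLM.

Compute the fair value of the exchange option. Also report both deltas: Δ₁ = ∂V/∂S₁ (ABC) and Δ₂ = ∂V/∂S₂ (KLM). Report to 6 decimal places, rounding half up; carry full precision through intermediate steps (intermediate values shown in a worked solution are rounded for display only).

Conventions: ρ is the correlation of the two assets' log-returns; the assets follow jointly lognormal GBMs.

exchange price = 30.301988
Δ1 = 0.794361
Δ2 = -0.723506

σ_eff = √(σ₁² + σ₂² − 2ρσ₁σ₂) = √(0.15² + 0.1315² − 2·-0.5286·0.15·0.1315) = 0.246263
d₁ = (ln(S₁/S₂) + (q₂ − q₁ + σ_eff²/2)T) / (σ_eff√T) = (ln(194.85/172.05) + (0.0396 − 0.0099 + 0.030323)·0.6068) / 0.191832 = 0.838579
d₂ = d₁ − σ_eff√T = 0.838579 − 0.191832 = 0.646747
N(d₁) = 0.799147,  N(d₂) = 0.741102
V = S₁·e^{−q₁T}·N(d₁) − S₂·e^{−q₂T}·N(d₂) = 154.781219 − 124.479230 = 30.301988
Key observation: pricing in KLM-units makes this a unit-strike call on the ratio S₁/S₂ — the risk-free rate cancels and cannot affect the value.
Δ₁ = e^{−q₁T}·N(d₁) = 0.794361;  Δ₂ = −e^{−q₂T}·N(d₂) = -0.723506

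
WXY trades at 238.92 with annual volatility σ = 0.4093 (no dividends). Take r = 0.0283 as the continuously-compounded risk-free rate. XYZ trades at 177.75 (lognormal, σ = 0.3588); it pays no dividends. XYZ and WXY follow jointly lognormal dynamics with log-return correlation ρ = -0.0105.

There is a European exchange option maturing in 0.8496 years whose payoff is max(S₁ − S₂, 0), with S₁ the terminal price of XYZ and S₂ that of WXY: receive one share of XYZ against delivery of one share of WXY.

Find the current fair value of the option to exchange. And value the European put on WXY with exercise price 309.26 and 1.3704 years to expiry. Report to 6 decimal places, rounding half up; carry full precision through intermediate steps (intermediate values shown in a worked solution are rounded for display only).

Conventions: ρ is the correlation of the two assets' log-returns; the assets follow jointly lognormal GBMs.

exchange price = 17.617521
price(WXY put K=309.26) = 85.171657

σ_eff = √(σ₁² + σ₂² − 2ρσ₁σ₂) = √(0.3588² + 0.4093² − 2·-0.0105·0.3588·0.4093) = 0.547127
d₁ = (ln(S₁/S₂) + (q₂ − q₁ + σ_eff²/2)T) / (σ_eff√T) = (ln(177.75/238.92) + (0.0 − 0.0 + 0.149674)·0.8496) / 0.504307 = -0.334295
d₂ = d₁ − σ_eff√T = -0.334295 − 0.504307 = -0.838603
N(d₁) = 0.369078,  N(d₂) = 0.200846
V = S₁·e^{−q₁T}·N(d₁) − S₂·e^{−q₂T}·N(d₂) = 65.603668 − 47.986146 = 17.617521
[vanilla: WXY put K=309.26]
σ√T = 0.4093·√1.3704 = 0.479143
d₁ = (ln(S/K) + (r+σ²/2)T) / (σ√T) = (ln(238.92/309.26) + (0.0283+0.4093²/2)·1.3704) / 0.479143 = (-0.258054 + 0.153571) / 0.479143 = -0.218060
d₂ = d₁ − σ√T = -0.218060 − 0.479143 = -0.697204
e^{−rT} = 0.961960
N(−d₁) = 0.586309,  N(−d₂) = 0.757162
price = K·e^{−rT}·N(−d₂) − S·N(−d₁) = 225.252584 − 140.080926 = 85.171657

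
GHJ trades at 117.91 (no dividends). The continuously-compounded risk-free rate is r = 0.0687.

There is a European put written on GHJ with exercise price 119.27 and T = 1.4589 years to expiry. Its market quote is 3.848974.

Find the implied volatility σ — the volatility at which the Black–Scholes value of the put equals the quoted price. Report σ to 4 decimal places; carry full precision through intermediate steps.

sigma = 0.1448

At σ = 0.1448 the Black–Scholes value reproduces the quote:
σ√T = 0.1448·√1.4589 = 0.174897
d₁ = (ln(S/K) + (r+σ²/2)T) / (σ√T) = (ln(117.91/119.27) + (0.0687+0.1448²/2)·1.4589) / 0.174897 = (-0.011468 + 0.115521) / 0.174897 = 0.594938
d₂ = d₁ − σ√T = 0.594938 − 0.174897 = 0.420041
e^{−rT} = 0.904633
N(−d₁) = 0.275942,  N(−d₂) = 0.337228
V = K·e^{−rT}·N(−d₂) − S·N(−d₁) = 36.385348 − 32.536374 = 3.848974 (matching the quote); vega is positive throughout, so no other σ reproduces this price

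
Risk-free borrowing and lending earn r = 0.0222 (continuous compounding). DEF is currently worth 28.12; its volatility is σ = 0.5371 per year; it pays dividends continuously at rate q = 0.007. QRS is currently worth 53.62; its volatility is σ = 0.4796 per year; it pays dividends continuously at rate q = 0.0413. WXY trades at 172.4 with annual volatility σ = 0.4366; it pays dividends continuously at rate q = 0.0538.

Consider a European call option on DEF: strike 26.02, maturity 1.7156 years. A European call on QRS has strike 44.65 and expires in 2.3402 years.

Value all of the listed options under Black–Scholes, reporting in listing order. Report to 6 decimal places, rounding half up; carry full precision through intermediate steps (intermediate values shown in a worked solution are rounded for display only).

[DEF call K=26.02]
σ√T = 0.5371·√1.7156 = 0.703498
d₁ = (ln(S/K) + (r−q+σ²/2)T) / (σ√T) = (ln(28.12/26.02) + (0.0222−0.007+0.5371²/2)·1.7156) / 0.703498 = (0.077616 + 0.273532) / 0.703498 = 0.499145
d₂ = d₁ − σ√T = 0.499145 − 0.703498 = -0.204353
e^{−rT} = 0.962630
e^{−qT} = 0.988063
N(d₁) = 0.691161,  N(d₂) = 0.419039
price = S·e^{−qT}·N(d₁) − K·e^{−rT}·N(d₂) = 19.203450 − 10.495924 = 8.707526
[QRS call K=44.65]
σ√T = 0.4796·√2.3402 = 0.733678
d₁ = (ln(S/K) + (r−q+σ²/2)T) / (σ√T) = (ln(53.62/44.65) + (0.0222−0.0413+0.4796²/2)·2.3402) / 0.733678 = (0.183068 + 0.224444) / 0.733678 = 0.555437
d₂ = d₁ − σ√T = 0.555437 − 0.733678 = -0.178241
e^{−rT} = 0.949374
e^{−qT} = 0.907873
N(d₁) = 0.710702,  N(d₂) = 0.429267
price = S·e^{−qT}·N(d₁) − K·e^{−rT}·N(d₂) = 34.597100 − 18.196421 = 16.400679

price(DEF call K=26.02) = 8.707526
price(QRS call K=44.65) = 16.400679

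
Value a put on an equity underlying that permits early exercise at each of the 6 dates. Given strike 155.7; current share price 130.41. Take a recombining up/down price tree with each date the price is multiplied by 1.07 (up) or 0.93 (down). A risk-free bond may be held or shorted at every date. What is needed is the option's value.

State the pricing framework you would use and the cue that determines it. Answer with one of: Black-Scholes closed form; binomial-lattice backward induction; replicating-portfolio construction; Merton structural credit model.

framework: binomial-lattice backward induction

Key observation: early exercise of the strike-155.7 put must be checked at each of the 6 dates (spot 130.41), which forces a node-by-node comparison of intrinsic and continuation value backward from expiry.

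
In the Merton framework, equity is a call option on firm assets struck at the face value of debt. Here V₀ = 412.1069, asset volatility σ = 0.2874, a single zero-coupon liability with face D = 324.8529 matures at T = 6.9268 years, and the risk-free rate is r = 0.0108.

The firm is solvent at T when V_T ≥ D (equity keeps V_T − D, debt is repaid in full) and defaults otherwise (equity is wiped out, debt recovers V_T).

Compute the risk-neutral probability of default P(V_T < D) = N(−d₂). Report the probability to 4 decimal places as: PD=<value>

PD=0.4859

With assets at 412.1069 and a single debt payment of 324.8529 at 6.9268 years:
d₁ = [ln(V₀/D) + (r + σ²/2)T] / (σ√T)
   = [ln(412.1069/324.8529) + (0.0108 + 0.5·0.2874²)·6.9268] / (0.2874·√6.9268)
   = [0.237910 + 0.360882] / 0.756403 = 0.791632
d₂ = d₁ − σ√T = 0.791632 − 0.756403 = 0.035229
risk-neutral PD = N(−d₂) = N(-0.035229) = 0.485949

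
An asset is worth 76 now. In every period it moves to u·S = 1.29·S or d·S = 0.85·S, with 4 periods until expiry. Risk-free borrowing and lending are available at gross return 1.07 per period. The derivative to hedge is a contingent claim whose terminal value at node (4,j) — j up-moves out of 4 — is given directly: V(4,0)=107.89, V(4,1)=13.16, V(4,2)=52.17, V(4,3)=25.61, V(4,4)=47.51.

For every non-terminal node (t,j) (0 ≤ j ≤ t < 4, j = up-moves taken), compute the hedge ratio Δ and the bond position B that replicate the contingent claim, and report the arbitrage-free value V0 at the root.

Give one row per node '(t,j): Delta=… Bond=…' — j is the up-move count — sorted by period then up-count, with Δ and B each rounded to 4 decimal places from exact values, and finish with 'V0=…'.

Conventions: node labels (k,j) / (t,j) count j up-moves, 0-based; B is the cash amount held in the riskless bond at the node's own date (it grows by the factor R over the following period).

(0,0): Delta=-0.1083 Bond=37.9570
(1,0): Delta=-0.3324 Bond=55.0939
(1,1): Delta=0.0394 Bond=26.1340
(2,0): Delta=-1.0777 Bond=99.8737
(2,1): Delta=0.1587 Bond=18.0273
(2,2): Delta=-0.0391 Bond=37.8995
(3,0): Delta=-4.6128 Bond=271.8609
(3,1): Delta=1.2516 Bond=-58.1311
(3,2): Delta=-0.5615 Bond=96.7094
(3,3): Delta=0.3051 Bond=-15.6045
V0=29.7291

Since d<R<u, set p* = (R−d)/(u−d) = 0.5000; price each node as the discounted p*-expectation of its children.
Payoffs at expiry: V(4,0)=107.8900, V(4,1)=13.1600, V(4,2)=52.1700, V(4,3)=25.6100, V(4,4)=47.5100
(3,0): S=46.6735. Δ = (V_up−V_dn)/(S_up−S_dn) = (13.1600−107.8900)/(60.2088−39.6725) = -4.6128. V = [p*·13.1600 + (1−p*)·107.8900]/1.07 = 56.5654. B = V − Δ·S = 271.8609.
(3,1): S=70.8339. Δ = (V_up−V_dn)/(S_up−S_dn) = (52.1700−13.1600)/(91.3757−60.2088) = 1.2516. V = [p*·52.1700 + (1−p*)·13.1600]/1.07 = 30.5280. B = V − Δ·S = -58.1311.
(3,2): S=107.5009. Δ = (V_up−V_dn)/(S_up−S_dn) = (25.6100−52.1700)/(138.6761−91.3757) = -0.5615. V = [p*·25.6100 + (1−p*)·52.1700]/1.07 = 36.3458. B = V − Δ·S = 96.7094.
(3,3): S=163.1484. Δ = (V_up−V_dn)/(S_up−S_dn) = (47.5100−25.6100)/(210.4614−138.6761) = 0.3051. V = [p*·47.5100 + (1−p*)·25.6100]/1.07 = 34.1682. B = V − Δ·S = -15.6045.
(2,0): S=54.9100. Δ = (V_up−V_dn)/(S_up−S_dn) = (30.5280−56.5654)/(70.8339−46.6735) = -1.0777. V = [p*·30.5280 + (1−p*)·56.5654]/1.07 = 40.6979. B = V − Δ·S = 99.8737.
(2,1): S=83.3340. Δ = (V_up−V_dn)/(S_up−S_dn) = (36.3458−30.5280)/(107.5009−70.8339) = 0.1587. V = [p*·36.3458 + (1−p*)·30.5280]/1.07 = 31.2495. B = V − Δ·S = 18.0273.
(2,2): S=126.4716. Δ = (V_up−V_dn)/(S_up−S_dn) = (34.1682−36.3458)/(163.1484−107.5009) = -0.0391. V = [p*·34.1682 + (1−p*)·36.3458]/1.07 = 32.9505. B = V − Δ·S = 37.8995.
(1,0): S=64.6000. Δ = (V_up−V_dn)/(S_up−S_dn) = (31.2495−40.6979)/(83.3340−54.9100) = -0.3324. V = [p*·31.2495 + (1−p*)·40.6979]/1.07 = 33.6202. B = V − Δ·S = 55.0939.
(1,1): S=98.0400. Δ = (V_up−V_dn)/(S_up−S_dn) = (32.9505−31.2495)/(126.4716−83.3340) = 0.0394. V = [p*·32.9505 + (1−p*)·31.2495]/1.07 = 30.0000. B = V − Δ·S = 26.1340.
(0,0): S=76.0000. Δ = (V_up−V_dn)/(S_up−S_dn) = (30.0000−33.6202)/(98.0400−64.6000) = -0.1083. V = [p*·30.0000 + (1−p*)·33.6202]/1.07 = 29.7291. B = V − Δ·S = 37.9570.
Sanity check at the root: Δ(0,0)·S0 + B(0,0) reproduces V0 = 29.7291.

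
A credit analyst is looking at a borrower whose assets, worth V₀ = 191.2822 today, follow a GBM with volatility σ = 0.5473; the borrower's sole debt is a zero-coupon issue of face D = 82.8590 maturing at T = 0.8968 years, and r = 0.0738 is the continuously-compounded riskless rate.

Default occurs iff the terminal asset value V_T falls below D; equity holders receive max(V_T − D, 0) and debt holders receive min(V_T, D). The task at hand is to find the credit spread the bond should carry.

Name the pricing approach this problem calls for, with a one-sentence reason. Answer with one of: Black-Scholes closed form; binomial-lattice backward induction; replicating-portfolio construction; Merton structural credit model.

Key observation: a levered firm with one bullet debt due at 0.8968 years is the canonical structural-credit setup: equity is a call on the firm's assets struck at the face value.

framework: Merton structural credit model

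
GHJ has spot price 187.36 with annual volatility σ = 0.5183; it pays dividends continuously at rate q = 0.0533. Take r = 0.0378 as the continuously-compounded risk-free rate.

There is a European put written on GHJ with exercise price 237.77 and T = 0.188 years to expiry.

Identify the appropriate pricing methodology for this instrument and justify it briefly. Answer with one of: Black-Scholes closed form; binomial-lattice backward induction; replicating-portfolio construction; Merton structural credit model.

Key observation: a European claim on GHJ (strike 237.77) — a lognormal (GBM) underlying with constant rate and volatility — has an exact closed-form value; no lattice or capital structure is involved.

framework: Black-Scholes closed form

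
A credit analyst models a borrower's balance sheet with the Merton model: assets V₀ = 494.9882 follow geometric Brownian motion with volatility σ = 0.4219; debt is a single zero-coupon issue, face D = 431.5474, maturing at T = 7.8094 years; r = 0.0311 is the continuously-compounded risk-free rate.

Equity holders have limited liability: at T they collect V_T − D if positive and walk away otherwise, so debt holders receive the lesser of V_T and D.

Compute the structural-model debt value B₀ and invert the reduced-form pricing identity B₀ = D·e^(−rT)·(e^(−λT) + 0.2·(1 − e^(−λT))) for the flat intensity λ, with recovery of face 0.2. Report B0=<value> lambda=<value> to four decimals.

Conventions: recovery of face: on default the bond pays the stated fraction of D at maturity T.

Work the structural quantities from V₀ = 494.9882 against face 431.5474:
d₁ = [ln(V₀/D) + (r + σ²/2)T] / (σ√T)
   = [ln(494.9882/431.5474) + (0.0311 + 0.5·0.4219²)·7.8094] / (0.4219·√7.8094)
   = [0.137157 + 0.937907] / 1.179012 = 0.911834
d₂ = d₁ − σ√T = 0.911834 − 1.179012 = -0.267178
N(d₁) = 0.819072,  N(d₂) = 0.394666,  e^(−rT) = 0.784372
E₀ = V₀·N(d₁) − D·e^(−rT)·N(d₂)
   = 494.9882·0.819072 − 431.5474·0.784372·0.394666 = 271.839084
B₀ = V₀ − E₀ = 494.9882 − 271.839084 = 223.149116
e^(−λT) = (B₀·e^(rT)/D − 0.2)/(1 − 0.2) = (223.1491·1.274906/431.5474 − 0.2)/0.8 = 0.57405228
λ = −ln(0.57405228)/7.8094 = 0.071073

B0=223.1491 lambda=0.0711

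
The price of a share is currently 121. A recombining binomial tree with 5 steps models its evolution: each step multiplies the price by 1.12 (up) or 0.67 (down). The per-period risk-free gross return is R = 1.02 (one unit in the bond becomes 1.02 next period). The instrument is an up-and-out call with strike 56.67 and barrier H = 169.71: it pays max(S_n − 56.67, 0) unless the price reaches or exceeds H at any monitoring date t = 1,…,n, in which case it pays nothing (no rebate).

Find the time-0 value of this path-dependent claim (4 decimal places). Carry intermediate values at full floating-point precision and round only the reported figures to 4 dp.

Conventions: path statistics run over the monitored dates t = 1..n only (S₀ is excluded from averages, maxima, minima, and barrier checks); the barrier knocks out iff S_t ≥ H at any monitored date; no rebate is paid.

price = 19.3857

With p* = (R−d)/(u−d) = 0.7778, sum probability × payoff across the paths and divide by R^5.
Enumerate all 2^5 = 32 price paths (U = up ×1.12, D = down ×0.67); each path with k up-moves has probability p*^k·(1−p*)^(5−k).
DDDDD: M=81.0700, payoff=0.0000, prob=0.000542
UDDDD: M=135.5200, payoff=0.0000, prob=0.001897
DUDDD: M=90.7984, payoff=0.0000, prob=0.001897
UUDDD: M=151.7824, payoff=0.0000, prob=0.006639
DDUDD: M=81.0700, payoff=0.0000, prob=0.001897
UDUDD: M=135.5200, payoff=0.0000, prob=0.006639
DUUDD: M=101.6942, payoff=0.0000, prob=0.006639
UUUDD: M=169.9963, payoff=0.0000, prob=0.023235
DDDUD: M=81.0700, payoff=0.0000, prob=0.001897
UDDUD: M=135.5200, payoff=0.0000, prob=0.006639
DUDUD: M=90.7984, payoff=0.0000, prob=0.006639
UUDUD: M=151.7824, payoff=19.6413, prob=0.023235
DDUUD: M=81.0700, payoff=0.0000, prob=0.006639
UDUUD: M=135.5200, payoff=19.6413, prob=0.023235
DUUUD: M=113.8975, payoff=19.6413, prob=0.023235
UUUUD: M=190.3958, payoff=0.0000, prob=0.081322
DDDDU: M=81.0700, payoff=0.0000, prob=0.001897
UDDDU: M=135.5200, payoff=0.0000, prob=0.006639
DUDDU: M=90.7984, payoff=0.0000, prob=0.006639
UUDDU: M=151.7824, payoff=19.6413, prob=0.023235
DDUDU: M=81.0700, payoff=0.0000, prob=0.006639
UDUDU: M=135.5200, payoff=19.6413, prob=0.023235
DUUDU: M=101.6942, payoff=19.6413, prob=0.023235
UUUDU: M=169.9963, payoff=0.0000, prob=0.081322
DDDUU: M=81.0700, payoff=0.0000, prob=0.006639
UDDUU: M=135.5200, payoff=19.6413, prob=0.023235
DUDUU: M=90.7984, payoff=19.6413, prob=0.023235
UUDUU: M=151.7824, payoff=70.8952, prob=0.081322
DDUUU: M=81.0700, payoff=19.6413, prob=0.023235
UDUUU: M=135.5200, payoff=70.8952, prob=0.081322
DUUUU: M=127.5652, payoff=70.8952, prob=0.081322
UUUUU: M=213.2433, payoff=0.0000, prob=0.284628
Price = Σ prob·payoff / R^5 = 21.403371 / 1.104081 = 19.3857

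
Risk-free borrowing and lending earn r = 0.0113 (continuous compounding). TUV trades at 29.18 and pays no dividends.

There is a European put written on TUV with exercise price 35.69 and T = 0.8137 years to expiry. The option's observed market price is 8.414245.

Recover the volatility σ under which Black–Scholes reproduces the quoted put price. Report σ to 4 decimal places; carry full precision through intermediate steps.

sigma = 0.4072

At σ = 0.4072 the Black–Scholes value reproduces the quote:
σ√T = 0.4072·√0.8137 = 0.367316
d₁ = (ln(S/K) + (r+σ²/2)T) / (σ√T) = (ln(29.18/35.69) + (0.0113+0.4072²/2)·0.8137) / 0.367316 = (-0.201387 + 0.076655) / 0.367316 = -0.339576
d₂ = d₁ − σ√T = -0.339576 − 0.367316 = -0.706892
e^{−rT} = 0.990847
N(−d₁) = 0.632912,  N(−d₂) = 0.760183
V = K·e^{−rT}·N(−d₂) − S·N(−d₁) = 26.882616 − 18.468372 = 8.414245 (matching the quote); vega is positive throughout, so no other σ reproduces this price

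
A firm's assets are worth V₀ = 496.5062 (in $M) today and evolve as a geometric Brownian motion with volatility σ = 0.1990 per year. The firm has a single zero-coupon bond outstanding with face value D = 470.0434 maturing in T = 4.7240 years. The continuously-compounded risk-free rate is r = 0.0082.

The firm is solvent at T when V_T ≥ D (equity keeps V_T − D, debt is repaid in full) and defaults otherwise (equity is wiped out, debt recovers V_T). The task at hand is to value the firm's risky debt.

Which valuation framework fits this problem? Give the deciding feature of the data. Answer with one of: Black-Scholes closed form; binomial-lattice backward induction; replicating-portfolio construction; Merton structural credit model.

Key observation: with the firm-asset dynamics (V₀ = 496.5062) and a single zero-coupon liability of face 470.0434 given, debt value, spread, and default probability all derive from the option view of the balance sheet.

framework: Merton structural credit model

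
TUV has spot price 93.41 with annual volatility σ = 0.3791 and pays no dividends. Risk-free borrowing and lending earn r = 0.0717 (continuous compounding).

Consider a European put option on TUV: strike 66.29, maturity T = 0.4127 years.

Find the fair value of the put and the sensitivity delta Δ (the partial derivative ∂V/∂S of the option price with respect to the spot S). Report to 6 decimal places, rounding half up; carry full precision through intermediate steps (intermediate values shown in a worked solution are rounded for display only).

σ√T = 0.3791·√0.4127 = 0.243540
d₁ = (ln(S/K) + (r+σ²/2)T) / (σ√T) = (ln(93.41/66.29) + (0.0717+0.3791²/2)·0.4127) / 0.243540 = (0.342959 + 0.059247) / 0.243540 = 1.651496
d₂ = d₁ − σ√T = 1.651496 − 0.243540 = 1.407955
e^{−rT} = 0.970843
N(−d₁) = 0.049319,  N(−d₂) = 0.079572
Put price V = K·e^{−rT}·N(−d₂) − S·N(−d₁) = 5.121040 − 4.606861 = 0.514180
Δ = −N(−d₁) = -0.049319

price = 0.514180
Δ = -0.049319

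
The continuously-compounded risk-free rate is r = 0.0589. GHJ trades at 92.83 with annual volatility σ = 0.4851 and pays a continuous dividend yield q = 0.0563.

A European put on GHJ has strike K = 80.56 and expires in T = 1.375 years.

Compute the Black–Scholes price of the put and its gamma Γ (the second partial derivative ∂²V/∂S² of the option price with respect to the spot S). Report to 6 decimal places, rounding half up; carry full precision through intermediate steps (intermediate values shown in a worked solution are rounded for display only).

σ√T = 0.4851·√1.375 = 0.568830
d₁ = (ln(S/K) + (r−q+σ²/2)T) / (σ√T) = (ln(92.83/80.56) + (0.0589−0.0563+0.4851²/2)·1.375) / 0.568830 = (0.141768 + 0.165359) / 0.568830 = 0.539927
d₂ = d₁ − σ√T = 0.539927 − 0.568830 = -0.028904
e^{−rT} = 0.922205
e^{−qT} = 0.925508
N(−d₁) = 0.294624,  N(−d₂) = 0.511529
Put price V = K·e^{−rT}·N(−d₂) − S·e^{−qT}·N(−d₁) = 38.002969 − 25.312581 = 12.690388
φ(d₁) = (1/√(2π))·e^{−d₁²/2} = 0.344832
Γ = e^{−qT}·φ(d₁) / (S·σ·√T) = 0.006044

price = 12.690388
Γ = 0.006044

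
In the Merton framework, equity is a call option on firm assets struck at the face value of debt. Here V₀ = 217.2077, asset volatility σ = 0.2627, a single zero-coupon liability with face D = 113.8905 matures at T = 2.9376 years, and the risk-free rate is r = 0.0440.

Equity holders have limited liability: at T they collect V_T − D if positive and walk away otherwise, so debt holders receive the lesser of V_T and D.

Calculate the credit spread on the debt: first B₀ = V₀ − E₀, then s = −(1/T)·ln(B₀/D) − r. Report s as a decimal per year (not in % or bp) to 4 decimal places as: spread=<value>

spread=0.0039

Work the structural quantities from V₀ = 217.2077 against face 113.8905:
d₁ = [ln(V₀/D) + (r + σ²/2)T] / (σ√T)
   = [ln(217.2077/113.8905) + (0.0440 + 0.5·0.2627²)·2.9376] / (0.2627·√2.9376)
   = [0.645617 + 0.230618] / 0.450253 = 1.946095
d₂ = d₁ − σ√T = 1.946095 − 0.450253 = 1.495842
N(d₁) = 0.974178,  N(d₂) = 0.932653,  e^(−rT) = 0.878750
E₀ = V₀·N(d₁) − D·e^(−rT)·N(d₂)
   = 217.2077·0.974178 − 113.8905·0.878750·0.932653 = 118.257931
B₀ = V₀ − E₀ = 217.2077 − 118.257931 = 98.949769
spread = −(1/T)·ln(B₀/D) − r = −(1/2.9376)·ln(98.949769/113.8905) − 0.0440 = 0.00387075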